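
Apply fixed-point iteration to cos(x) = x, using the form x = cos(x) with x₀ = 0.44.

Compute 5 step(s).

Equation: cos(x) = x
Fixed-point form: x = cos(x)
x₀ = 0.44

x_1 = g(0.440000) = 0.904752
x_2 = g(0.904752) = 0.617881
x_3 = g(0.617881) = 0.815108
x_4 = g(0.815108) = 0.685790
x_5 = g(0.685790) = 0.773919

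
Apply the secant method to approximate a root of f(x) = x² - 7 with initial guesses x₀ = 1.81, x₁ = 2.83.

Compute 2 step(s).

f(x) = x² - 7
x₀ = 1.81, x₁ = 2.83

Secant formula: x_{n+1} = x_n - f(x_n)(x_n - x_{n-1})/(f(x_n) - f(x_{n-1}))

Iteration 1:
  f(1.810000) = -3.723900
  f(2.830000) = 1.008900
  x_2 = 2.830000 - 1.008900×(2.830000 - 1.810000)/(1.008900 - (-3.723900))
       = 2.612565
Iteration 2:
  f(2.830000) = 1.008900
  f(2.612565) = -0.174506
  x_3 = 2.612565 - (-0.174506)×(2.612565 - 2.830000)/(-0.174506 - 1.008900)
       = 2.644628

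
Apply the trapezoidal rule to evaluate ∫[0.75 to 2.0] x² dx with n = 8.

f(x) = x²
a = 0.75, b = 2.0, n = 8
h = (b - a)/n = 0.156250

Trapezoidal rule: (h/2)[f(x₀) + 2f(x₁) + 2f(x₂) + ... + f(xₙ)]

x_0 = 0.7500, f(x_0) = 0.562500, coefficient = 1
x_1 = 0.9062, f(x_1) = 0.821289, coefficient = 2
x_2 = 1.0625, f(x_2) = 1.128906, coefficient = 2
x_3 = 1.2188, f(x_3) = 1.485352, coefficient = 2
x_4 = 1.3750, f(x_4) = 1.890625, coefficient = 2
x_5 = 1.5312, f(x_5) = 2.344727, coefficient = 2
x_6 = 1.6875, f(x_6) = 2.847656, coefficient = 2
x_7 = 1.8438, f(x_7) = 3.399414, coefficient = 2
x_8 = 2.0000, f(x_8) = 4.000000, coefficient = 1

I ≈ (0.156250/2) × 32.398438 = 2.531128
Exact value: 2.526042
Error: 0.005086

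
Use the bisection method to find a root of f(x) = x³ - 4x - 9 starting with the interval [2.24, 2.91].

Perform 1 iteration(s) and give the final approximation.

f(x) = x³ - 4x - 9
Initial interval: [2.24, 2.91]

Iteration 1:
  c_1 = (2.240000 + 2.910000)/2 = 2.575000
  f(c_1) = f(2.575000) = -2.226141
  f(a) × f(c) ≥ 0, new interval: [2.575000, 2.910000]

After 1 iteration(s), the approximation is c_1 = 2.575000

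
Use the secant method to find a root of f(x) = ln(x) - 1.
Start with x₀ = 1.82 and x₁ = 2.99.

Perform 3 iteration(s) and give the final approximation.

f(x) = ln(x) - 1
x₀ = 1.82, x₁ = 2.99

Secant formula: x_{n+1} = x_n - f(x_n)(x_n - x_{n-1})/(f(x_n) - f(x_{n-1}))

Iteration 1:
  f(1.820000) = -0.401163
  f(2.990000) = 0.095273
  x_2 = 2.990000 - 0.095273×(2.990000 - 1.820000)/(0.095273 - (-0.401163))
       = 2.765460
Iteration 2:
  f(2.990000) = 0.095273
  f(2.765460) = 0.017207
  x_3 = 2.765460 - 0.017207×(2.765460 - 2.990000)/(0.017207 - 0.095273)
       = 2.715968
Iteration 3:
  f(2.765460) = 0.017207
  f(2.715968) = -0.000852
  x_4 = 2.715968 - (-0.000852)×(2.715968 - 2.765460)/(-0.000852 - 0.017207)
       = 2.718302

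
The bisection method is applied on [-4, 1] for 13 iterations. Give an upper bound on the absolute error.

Bisection error bound: |error| ≤ (b-a)/2^n
|error| ≤ (1 - (-4))/2^13 = 5/2^13
|error| ≤ 0.0006103516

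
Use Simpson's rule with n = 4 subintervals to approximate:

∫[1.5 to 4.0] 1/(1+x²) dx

f(x) = 1/(1+x²)
a = 1.5, b = 4.0, n = 4
h = (b - a)/n = 0.625000

Simpson's rule: (h/3)[f(x₀) + 4f(x₁) + 2f(x₂) + ... + f(xₙ)]

x_0 = 1.5000, f(x_0) = 0.307692, coefficient = 1
x_1 = 2.1250, f(x_1) = 0.181303, coefficient = 4
x_2 = 2.7500, f(x_2) = 0.116788, coefficient = 2
x_3 = 3.3750, f(x_3) = 0.080706, coefficient = 4
x_4 = 4.0000, f(x_4) = 0.058824, coefficient = 1

I ≈ (0.625000/3) × 1.648130 = 0.343360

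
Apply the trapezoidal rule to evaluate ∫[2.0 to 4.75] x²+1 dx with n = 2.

f(x) = x²+1
a = 2.0, b = 4.75, n = 2
h = (b - a)/n = 1.375000

Trapezoidal rule: (h/2)[f(x₀) + 2f(x₁) + 2f(x₂) + ... + f(xₙ)]

x_0 = 2.0000, f(x_0) = 5.000000, coefficient = 1
x_1 = 3.3750, f(x_1) = 12.390625, coefficient = 2
x_2 = 4.7500, f(x_2) = 23.562500, coefficient = 1

I ≈ (1.375000/2) × 53.343750 = 36.673828
Exact value: 35.807292
Error: 0.866536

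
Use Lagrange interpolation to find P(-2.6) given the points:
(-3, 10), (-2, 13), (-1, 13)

Lagrange interpolation formula:
P(x) = Σ yᵢ × Lᵢ(x)
where Lᵢ(x) = Π_{j≠i} (x - xⱼ)/(xᵢ - xⱼ)

L_0(-2.6) = (-2.6 - (-2))/(-3 - (-2)) × (-2.6 - (-1))/(-3 - (-1)) = 0.480000
L_1(-2.6) = (-2.6 - (-3))/(-2 - (-3)) × (-2.6 - (-1))/(-2 - (-1)) = 0.640000
L_2(-2.6) = (-2.6 - (-3))/(-1 - (-3)) × (-2.6 - (-2))/(-1 - (-2)) = -0.120000

P(-2.6) = 10×L_0(-2.6) + 13×L_1(-2.6) + 13×L_2(-2.6)
P(-2.6) = 11.560000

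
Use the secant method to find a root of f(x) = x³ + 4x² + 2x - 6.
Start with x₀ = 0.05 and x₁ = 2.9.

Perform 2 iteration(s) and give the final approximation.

f(x) = x³ + 4x² + 2x - 6
x₀ = 0.05, x₁ = 2.9

Secant formula: x_{n+1} = x_n - f(x_n)(x_n - x_{n-1})/(f(x_n) - f(x_{n-1}))

Iteration 1:
  f(0.050000) = -5.889875
  f(2.900000) = 57.829000
  x_2 = 2.900000 - 57.829000×(2.900000 - 0.050000)/(57.829000 - (-5.889875))
       = 0.313441
Iteration 2:
  f(2.900000) = 57.829000
  f(0.313441) = -4.949344
  x_3 = 0.313441 - (-4.949344)×(0.313441 - 2.900000)/(-4.949344 - 57.829000)
       = 0.517361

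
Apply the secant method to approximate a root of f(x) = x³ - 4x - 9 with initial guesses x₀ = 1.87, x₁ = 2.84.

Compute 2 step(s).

f(x) = x³ - 4x - 9
x₀ = 1.87, x₁ = 2.84

Secant formula: x_{n+1} = x_n - f(x_n)(x_n - x_{n-1})/(f(x_n) - f(x_{n-1}))

Iteration 1:
  f(1.870000) = -9.940797
  f(2.840000) = 2.546304
  x_2 = 2.840000 - 2.546304×(2.840000 - 1.870000)/(2.546304 - (-9.940797))
       = 2.642203
Iteration 2:
  f(2.840000) = 2.546304
  f(2.642203) = -1.122973
  x_3 = 2.642203 - (-1.122973)×(2.642203 - 2.840000)/(-1.122973 - 2.546304)
       = 2.702738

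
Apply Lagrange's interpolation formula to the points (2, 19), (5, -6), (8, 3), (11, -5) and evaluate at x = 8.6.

Lagrange interpolation formula:
P(x) = Σ yᵢ × Lᵢ(x)
where Lᵢ(x) = Π_{j≠i} (x - xⱼ)/(xᵢ - xⱼ)

L_0(8.6) = (8.6 - 5)/(2 - 5) × (8.6 - 8)/(2 - 8) × (8.6 - 11)/(2 - 11) = 0.032000
L_1(8.6) = (8.6 - 2)/(5 - 2) × (8.6 - 8)/(5 - 8) × (8.6 - 11)/(5 - 11) = -0.176000
L_2(8.6) = (8.6 - 2)/(8 - 2) × (8.6 - 5)/(8 - 5) × (8.6 - 11)/(8 - 11) = 1.056000
L_3(8.6) = (8.6 - 2)/(11 - 2) × (8.6 - 5)/(11 - 5) × (8.6 - 8)/(11 - 8) = 0.088000

P(8.6) = 19×L_0(8.6) + (-6)×L_1(8.6) + 3×L_2(8.6) + (-5)×L_3(8.6)
P(8.6) = 4.392000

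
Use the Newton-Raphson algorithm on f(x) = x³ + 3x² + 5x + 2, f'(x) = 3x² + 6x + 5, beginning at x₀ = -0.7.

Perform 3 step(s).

f(x) = x³ + 3x² + 5x + 2
f'(x) = 3x² + 6x + 5
x₀ = -0.7

Newton-Raphson formula: x_{n+1} = x_n - f(x_n)/f'(x_n)

Iteration 1:
  f(-0.700000) = -0.373000
  f'(-0.700000) = 2.270000
  x_1 = -0.700000 - (-0.373000)/2.270000 = -0.535683
Iteration 2:
  f(-0.535683) = 0.028737
  f'(-0.535683) = 2.646771
  x_2 = -0.535683 - 0.028737/2.646771 = -0.546540
Iteration 3:
  f(-0.546540) = 0.000163
  f'(-0.546540) = 2.616878
  x_3 = -0.546540 - 0.000163/2.616878 = -0.546602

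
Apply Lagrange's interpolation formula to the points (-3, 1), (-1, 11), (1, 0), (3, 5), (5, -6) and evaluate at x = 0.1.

Lagrange interpolation formula:
P(x) = Σ yᵢ × Lᵢ(x)
where Lᵢ(x) = Π_{j≠i} (x - xⱼ)/(xᵢ - xⱼ)

L_0(0.1) = (0.1 - (-1))/(-3 - (-1)) × (0.1 - 1)/(-3 - 1) × (0.1 - 3)/(-3 - 3) × (0.1 - 5)/(-3 - 5) = -0.036635
L_1(0.1) = (0.1 - (-3))/(-1 - (-3)) × (0.1 - 1)/(-1 - 1) × (0.1 - 3)/(-1 - 3) × (0.1 - 5)/(-1 - 5) = 0.412978
L_2(0.1) = (0.1 - (-3))/(1 - (-3)) × (0.1 - (-1))/(1 - (-1)) × (0.1 - 3)/(1 - 3) × (0.1 - 5)/(1 - 5) = 0.757127
L_3(0.1) = (0.1 - (-3))/(3 - (-3)) × (0.1 - (-1))/(3 - (-1)) × (0.1 - 1)/(3 - 1) × (0.1 - 5)/(3 - 5) = -0.156647
L_4(0.1) = (0.1 - (-3))/(5 - (-3)) × (0.1 - (-1))/(5 - (-1)) × (0.1 - 1)/(5 - 1) × (0.1 - 3)/(5 - 3) = 0.023177

P(0.1) = 1×L_0(0.1) + 11×L_1(0.1) + 0×L_2(0.1) + 5×L_3(0.1) + (-6)×L_4(0.1)
P(0.1) = 3.583826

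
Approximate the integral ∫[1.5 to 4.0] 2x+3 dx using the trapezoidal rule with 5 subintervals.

f(x) = 2x+3
a = 1.5, b = 4.0, n = 5
h = (b - a)/n = 0.500000

Trapezoidal rule: (h/2)[f(x₀) + 2f(x₁) + 2f(x₂) + ... + f(xₙ)]

x_0 = 1.5000, f(x_0) = 6.000000, coefficient = 1
x_1 = 2.0000, f(x_1) = 7.000000, coefficient = 2
x_2 = 2.5000, f(x_2) = 8.000000, coefficient = 2
x_3 = 3.0000, f(x_3) = 9.000000, coefficient = 2
x_4 = 3.5000, f(x_4) = 10.000000, coefficient = 2
x_5 = 4.0000, f(x_5) = 11.000000, coefficient = 1

I ≈ (0.500000/2) × 85.000000 = 21.250000
Exact value: 21.250000
Error: 0.000000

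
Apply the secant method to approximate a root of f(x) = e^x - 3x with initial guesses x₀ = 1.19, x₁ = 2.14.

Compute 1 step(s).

f(x) = e^x - 3x
x₀ = 1.19, x₁ = 2.14

Secant formula: x_{n+1} = x_n - f(x_n)(x_n - x_{n-1})/(f(x_n) - f(x_{n-1}))

Iteration 1:
  f(1.190000) = -0.282919
  f(2.140000) = 2.079438
  x_2 = 2.140000 - 2.079438×(2.140000 - 1.190000)/(2.079438 - (-0.282919))
       = 1.303773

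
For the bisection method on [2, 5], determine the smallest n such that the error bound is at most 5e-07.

We need (b-a)/2^n ≤ 5e-07
(5 - 2)/2^n ≤ 5e-07
3/2^n ≤ 5e-07
2^n ≥ 6000000
n ≥ log₂(6000000) = 22.52
n ≥ 23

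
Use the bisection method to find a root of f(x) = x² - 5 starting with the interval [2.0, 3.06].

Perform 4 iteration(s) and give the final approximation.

f(x) = x² - 5
Initial interval: [2.0, 3.06]

Iteration 1:
  c_1 = (2.000000 + 3.060000)/2 = 2.530000
  f(c_1) = f(2.530000) = 1.400900
  f(a) × f(c) < 0, new interval: [2.000000, 2.530000]
Iteration 2:
  c_2 = (2.000000 + 2.530000)/2 = 2.265000
  f(c_2) = f(2.265000) = 0.130225
  f(a) × f(c) < 0, new interval: [2.000000, 2.265000]
Iteration 3:
  c_3 = (2.000000 + 2.265000)/2 = 2.132500
  f(c_3) = f(2.132500) = -0.452444
  f(a) × f(c) ≥ 0, new interval: [2.132500, 2.265000]
Iteration 4:
  c_4 = (2.132500 + 2.265000)/2 = 2.198750
  f(c_4) = f(2.198750) = -0.165498
  f(a) × f(c) ≥ 0, new interval: [2.198750, 2.265000]

After 4 iteration(s), the approximation is c_4 = 2.198750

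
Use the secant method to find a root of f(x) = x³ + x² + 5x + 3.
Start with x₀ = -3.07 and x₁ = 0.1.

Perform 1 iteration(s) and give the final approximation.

f(x) = x³ + x² + 5x + 3
x₀ = -3.07, x₁ = 0.1

Secant formula: x_{n+1} = x_n - f(x_n)(x_n - x_{n-1})/(f(x_n) - f(x_{n-1}))

Iteration 1:
  f(-3.070000) = -31.859543
  f(0.100000) = 3.511000
  x_2 = 0.100000 - 3.511000×(0.100000 - (-3.070000))/(3.511000 - (-31.859543))
       = -0.214665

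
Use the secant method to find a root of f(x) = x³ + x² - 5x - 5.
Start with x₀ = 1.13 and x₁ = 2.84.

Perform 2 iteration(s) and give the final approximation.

f(x) = x³ + x² - 5x - 5
x₀ = 1.13, x₁ = 2.84

Secant formula: x_{n+1} = x_n - f(x_n)(x_n - x_{n-1})/(f(x_n) - f(x_{n-1}))

Iteration 1:
  f(1.130000) = -7.930203
  f(2.840000) = 11.771904
  x_2 = 2.840000 - 11.771904×(2.840000 - 1.130000)/(11.771904 - (-7.930203))
       = 1.818284
Iteration 2:
  f(2.840000) = 11.771904
  f(1.818284) = -4.773731
  x_3 = 1.818284 - (-4.773731)×(1.818284 - 2.840000)/(-4.773731 - 11.771904)
       = 2.113069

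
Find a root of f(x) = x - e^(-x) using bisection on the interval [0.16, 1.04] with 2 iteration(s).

f(x) = x - e^(-x)
Initial interval: [0.16, 1.04]

Iteration 1:
  c_1 = (0.160000 + 1.040000)/2 = 0.600000
  f(c_1) = f(0.600000) = 0.051188
  f(a) × f(c) < 0, new interval: [0.160000, 0.600000]
Iteration 2:
  c_2 = (0.160000 + 0.600000)/2 = 0.380000
  f(c_2) = f(0.380000) = -0.303861
  f(a) × f(c) ≥ 0, new interval: [0.380000, 0.600000]

After 2 iteration(s), the approximation is c_2 = 0.380000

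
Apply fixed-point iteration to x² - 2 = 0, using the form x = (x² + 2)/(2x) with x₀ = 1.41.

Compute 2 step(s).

Equation: x² - 2 = 0
Fixed-point form: x = (x² + 2)/(2x)
x₀ = 1.41

x_1 = g(1.410000) = 1.414220
x_2 = g(1.414220) = 1.414214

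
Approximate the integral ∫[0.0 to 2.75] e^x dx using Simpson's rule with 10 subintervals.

f(x) = e^x
a = 0.0, b = 2.75, n = 10
h = (b - a)/n = 0.275000

Simpson's rule: (h/3)[f(x₀) + 4f(x₁) + 2f(x₂) + ... + f(xₙ)]

x_0 = 0.0000, f(x_0) = 1.000000, coefficient = 1
x_1 = 0.2750, f(x_1) = 1.316531, coefficient = 4
x_2 = 0.5500, f(x_2) = 1.733253, coefficient = 2
x_3 = 0.8250, f(x_3) = 2.281881, coefficient = 4
x_4 = 1.1000, f(x_4) = 3.004166, coefficient = 2
x_5 = 1.3750, f(x_5) = 3.955077, coefficient = 4
x_6 = 1.6500, f(x_6) = 5.206980, coefficient = 2
x_7 = 1.9250, f(x_7) = 6.855149, coefficient = 4
x_8 = 2.2000, f(x_8) = 9.025013, coefficient = 2
x_9 = 2.4750, f(x_9) = 11.881707, coefficient = 4
x_10 = 2.7500, f(x_10) = 15.642632, coefficient = 1

I ≈ (0.275000/3) × 159.742832 = 14.643093
Exact value: 14.642632
Error: 0.000461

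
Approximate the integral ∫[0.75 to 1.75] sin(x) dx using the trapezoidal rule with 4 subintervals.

f(x) = sin(x)
a = 0.75, b = 1.75, n = 4
h = (b - a)/n = 0.250000

Trapezoidal rule: (h/2)[f(x₀) + 2f(x₁) + 2f(x₂) + ... + f(xₙ)]

x_0 = 0.7500, f(x_0) = 0.681639, coefficient = 1
x_1 = 1.0000, f(x_1) = 0.841471, coefficient = 2
x_2 = 1.2500, f(x_2) = 0.948985, coefficient = 2
x_3 = 1.5000, f(x_3) = 0.997495, coefficient = 2
x_4 = 1.7500, f(x_4) = 0.983986, coefficient = 1

I ≈ (0.250000/2) × 7.241526 = 0.905191
Exact value: 0.909935
Error: 0.004744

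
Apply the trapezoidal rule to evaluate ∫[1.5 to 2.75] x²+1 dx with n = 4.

f(x) = x²+1
a = 1.5, b = 2.75, n = 4
h = (b - a)/n = 0.312500

Trapezoidal rule: (h/2)[f(x₀) + 2f(x₁) + 2f(x₂) + ... + f(xₙ)]

x_0 = 1.5000, f(x_0) = 3.250000, coefficient = 1
x_1 = 1.8125, f(x_1) = 4.285156, coefficient = 2
x_2 = 2.1250, f(x_2) = 5.515625, coefficient = 2
x_3 = 2.4375, f(x_3) = 6.941406, coefficient = 2
x_4 = 2.7500, f(x_4) = 8.562500, coefficient = 1

I ≈ (0.312500/2) × 45.296875 = 7.077637
Exact value: 7.057292
Error: 0.020345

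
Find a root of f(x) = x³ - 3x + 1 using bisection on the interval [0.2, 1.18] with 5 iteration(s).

f(x) = x³ - 3x + 1
Initial interval: [0.2, 1.18]

Iteration 1:
  c_1 = (0.200000 + 1.180000)/2 = 0.690000
  f(c_1) = f(0.690000) = -0.741491
  f(a) × f(c) < 0, new interval: [0.200000, 0.690000]
Iteration 2:
  c_2 = (0.200000 + 0.690000)/2 = 0.445000
  f(c_2) = f(0.445000) = -0.246879
  f(a) × f(c) < 0, new interval: [0.200000, 0.445000]
Iteration 3:
  c_3 = (0.200000 + 0.445000)/2 = 0.322500
  f(c_3) = f(0.322500) = 0.066042
  f(a) × f(c) ≥ 0, new interval: [0.322500, 0.445000]
Iteration 4:
  c_4 = (0.322500 + 0.445000)/2 = 0.383750
  f(c_4) = f(0.383750) = -0.094737
  f(a) × f(c) < 0, new interval: [0.322500, 0.383750]
Iteration 5:
  c_5 = (0.322500 + 0.383750)/2 = 0.353125
  f(c_5) = f(0.353125) = -0.015341
  f(a) × f(c) < 0, new interval: [0.322500, 0.353125]

After 5 iteration(s), the approximation is c_5 = 0.353125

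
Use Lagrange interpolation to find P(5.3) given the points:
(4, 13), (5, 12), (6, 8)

Lagrange interpolation formula:
P(x) = Σ yᵢ × Lᵢ(x)
where Lᵢ(x) = Π_{j≠i} (x - xⱼ)/(xᵢ - xⱼ)

L_0(5.3) = (5.3 - 5)/(4 - 5) × (5.3 - 6)/(4 - 6) = -0.105000
L_1(5.3) = (5.3 - 4)/(5 - 4) × (5.3 - 6)/(5 - 6) = 0.910000
L_2(5.3) = (5.3 - 4)/(6 - 4) × (5.3 - 5)/(6 - 5) = 0.195000

P(5.3) = 13×L_0(5.3) + 12×L_1(5.3) + 8×L_2(5.3)
P(5.3) = 11.115000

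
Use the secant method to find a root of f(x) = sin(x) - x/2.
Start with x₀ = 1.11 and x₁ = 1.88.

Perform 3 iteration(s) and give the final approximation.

f(x) = sin(x) - x/2
x₀ = 1.11, x₁ = 1.88

Secant formula: x_{n+1} = x_n - f(x_n)(x_n - x_{n-1})/(f(x_n) - f(x_{n-1}))

Iteration 1:
  f(1.110000) = 0.340699
  f(1.880000) = 0.012576
  x_2 = 1.880000 - 0.012576×(1.880000 - 1.110000)/(0.012576 - 0.340699)
       = 1.909512
Iteration 2:
  f(1.880000) = 0.012576
  f(1.909512) = -0.011574
  x_3 = 1.909512 - (-0.011574)×(1.909512 - 1.880000)/(-0.011574 - 0.012576)
       = 1.895368
Iteration 3:
  f(1.909512) = -0.011574
  f(1.895368) = 0.000103
  x_4 = 1.895368 - 0.000103×(1.895368 - 1.909512)/(0.000103 - (-0.011574))
       = 1.895493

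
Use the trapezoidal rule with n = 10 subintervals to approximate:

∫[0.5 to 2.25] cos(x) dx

f(x) = cos(x)
a = 0.5, b = 2.25, n = 10
h = (b - a)/n = 0.175000

Trapezoidal rule: (h/2)[f(x₀) + 2f(x₁) + 2f(x₂) + ... + f(xₙ)]

x_0 = 0.5000, f(x_0) = 0.877583, coefficient = 1
x_1 = 0.6750, f(x_1) = 0.780707, coefficient = 2
x_2 = 0.8500, f(x_2) = 0.659983, coefficient = 2
x_3 = 1.0250, f(x_3) = 0.519099, coefficient = 2
x_4 = 1.2000, f(x_4) = 0.362358, coefficient = 2
x_5 = 1.3750, f(x_5) = 0.194548, coefficient = 2
x_6 = 1.5500, f(x_6) = 0.020795, coefficient = 2
x_7 = 1.7250, f(x_7) = -0.153593, coefficient = 2
x_8 = 1.9000, f(x_8) = -0.323290, coefficient = 2
x_9 = 2.0750, f(x_9) = -0.483110, coefficient = 2
x_10 = 2.2500, f(x_10) = -0.628174, coefficient = 1

I ≈ (0.175000/2) × 3.404401 = 0.297885
Exact value: 0.298648
Error: 0.000763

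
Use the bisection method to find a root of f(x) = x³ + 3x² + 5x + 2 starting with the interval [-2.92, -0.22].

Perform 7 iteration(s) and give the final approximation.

f(x) = x³ + 3x² + 5x + 2
Initial interval: [-2.92, -0.22]

Iteration 1:
  c_1 = (-2.920000 + (-0.220000))/2 = -1.570000
  f(c_1) = f(-1.570000) = -2.325193
  f(a) × f(c) ≥ 0, new interval: [-1.570000, -0.220000]
Iteration 2:
  c_2 = (-1.570000 + (-0.220000))/2 = -0.895000
  f(c_2) = f(-0.895000) = -0.788842
  f(a) × f(c) ≥ 0, new interval: [-0.895000, -0.220000]
Iteration 3:
  c_3 = (-0.895000 + (-0.220000))/2 = -0.557500
  f(c_3) = f(-0.557500) = -0.028356
  f(a) × f(c) ≥ 0, new interval: [-0.557500, -0.220000]
Iteration 4:
  c_4 = (-0.557500 + (-0.220000))/2 = -0.388750
  f(c_4) = f(-0.388750) = 0.450879
  f(a) × f(c) < 0, new interval: [-0.557500, -0.388750]
Iteration 5:
  c_5 = (-0.557500 + (-0.388750))/2 = -0.473125
  f(c_5) = f(-0.473125) = 0.200009
  f(a) × f(c) < 0, new interval: [-0.557500, -0.473125]
Iteration 6:
  c_6 = (-0.557500 + (-0.473125))/2 = -0.515313
  f(c_6) = f(-0.515313) = 0.083239
  f(a) × f(c) < 0, new interval: [-0.557500, -0.515313]
Iteration 7:
  c_7 = (-0.557500 + (-0.515313))/2 = -0.536406
  f(c_7) = f(-0.536406) = 0.026823
  f(a) × f(c) < 0, new interval: [-0.557500, -0.536406]

After 7 iteration(s), the approximation is c_7 = -0.536406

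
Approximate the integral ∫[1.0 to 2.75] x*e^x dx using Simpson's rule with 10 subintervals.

f(x) = x*e^x
a = 1.0, b = 2.75, n = 10
h = (b - a)/n = 0.175000

Simpson's rule: (h/3)[f(x₀) + 4f(x₁) + 2f(x₂) + ... + f(xₙ)]

x_0 = 1.0000, f(x_0) = 2.718282, coefficient = 1
x_1 = 1.1750, f(x_1) = 3.804818, coefficient = 4
x_2 = 1.3500, f(x_2) = 5.207524, coefficient = 2
x_3 = 1.5250, f(x_3) = 7.007594, coefficient = 4
x_4 = 1.7000, f(x_4) = 9.305711, coefficient = 2
x_5 = 1.8750, f(x_5) = 12.226536, coefficient = 4
x_6 = 2.0500, f(x_6) = 15.924197, coefficient = 2
x_7 = 2.2250, f(x_7) = 20.588999, coefficient = 4
x_8 = 2.4000, f(x_8) = 26.455623, coefficient = 2
x_9 = 2.5750, f(x_9) = 33.813142, coefficient = 4
x_10 = 2.7500, f(x_10) = 43.017238, coefficient = 1

I ≈ (0.175000/3) × 469.285985 = 27.375016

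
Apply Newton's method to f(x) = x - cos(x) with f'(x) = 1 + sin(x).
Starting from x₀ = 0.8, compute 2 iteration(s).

f(x) = x - cos(x)
f'(x) = 1 + sin(x)
x₀ = 0.8

Newton-Raphson formula: x_{n+1} = x_n - f(x_n)/f'(x_n)

Iteration 1:
  f(0.800000) = 0.103293
  f'(0.800000) = 1.717356
  x_1 = 0.800000 - 0.103293/1.717356 = 0.739853
Iteration 2:
  f(0.739853) = 0.001286
  f'(0.739853) = 1.674180
  x_2 = 0.739853 - 0.001286/1.674180 = 0.739085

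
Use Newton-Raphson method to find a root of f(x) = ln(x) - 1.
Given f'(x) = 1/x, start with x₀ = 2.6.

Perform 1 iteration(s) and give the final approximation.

f(x) = ln(x) - 1
f'(x) = 1/x
x₀ = 2.6

Newton-Raphson formula: x_{n+1} = x_n - f(x_n)/f'(x_n)

Iteration 1:
  f(2.600000) = -0.044489
  f'(2.600000) = 0.384615
  x_1 = 2.600000 - (-0.044489)/0.384615 = 2.715670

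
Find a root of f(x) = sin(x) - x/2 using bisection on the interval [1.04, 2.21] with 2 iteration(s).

f(x) = sin(x) - x/2
Initial interval: [1.04, 2.21]

Iteration 1:
  c_1 = (1.040000 + 2.210000)/2 = 1.625000
  f(c_1) = f(1.625000) = 0.186031
  f(a) × f(c) ≥ 0, new interval: [1.625000, 2.210000]
Iteration 2:
  c_2 = (1.625000 + 2.210000)/2 = 1.917500
  f(c_2) = f(1.917500) = -0.018252
  f(a) × f(c) < 0, new interval: [1.625000, 1.917500]

After 2 iteration(s), the approximation is c_2 = 1.917500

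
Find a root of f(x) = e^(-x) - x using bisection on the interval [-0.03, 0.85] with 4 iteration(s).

f(x) = e^(-x) - x
Initial interval: [-0.03, 0.85]

Iteration 1:
  c_1 = (-0.030000 + 0.850000)/2 = 0.410000
  f(c_1) = f(0.410000) = 0.253650
  f(a) × f(c) ≥ 0, new interval: [0.410000, 0.850000]
Iteration 2:
  c_2 = (0.410000 + 0.850000)/2 = 0.630000
  f(c_2) = f(0.630000) = -0.097408
  f(a) × f(c) < 0, new interval: [0.410000, 0.630000]
Iteration 3:
  c_3 = (0.410000 + 0.630000)/2 = 0.520000
  f(c_3) = f(0.520000) = 0.074521
  f(a) × f(c) ≥ 0, new interval: [0.520000, 0.630000]
Iteration 4:
  c_4 = (0.520000 + 0.630000)/2 = 0.575000
  f(c_4) = f(0.575000) = -0.012295
  f(a) × f(c) < 0, new interval: [0.520000, 0.575000]

After 4 iteration(s), the approximation is c_4 = 0.575000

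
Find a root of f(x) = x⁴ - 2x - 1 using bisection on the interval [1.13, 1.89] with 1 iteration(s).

f(x) = x⁴ - 2x - 1
Initial interval: [1.13, 1.89]

Iteration 1:
  c_1 = (1.130000 + 1.890000)/2 = 1.510000
  f(c_1) = f(1.510000) = 1.178856
  f(a) × f(c) < 0, new interval: [1.130000, 1.510000]

After 1 iteration(s), the approximation is c_1 = 1.510000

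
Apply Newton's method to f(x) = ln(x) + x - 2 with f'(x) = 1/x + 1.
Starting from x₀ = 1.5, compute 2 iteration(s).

f(x) = ln(x) + x - 2
f'(x) = 1/x + 1
x₀ = 1.5

Newton-Raphson formula: x_{n+1} = x_n - f(x_n)/f'(x_n)

Iteration 1:
  f(1.500000) = -0.094535
  f'(1.500000) = 1.666667
  x_1 = 1.500000 - (-0.094535)/1.666667 = 1.556721
Iteration 2:
  f(1.556721) = -0.000697
  f'(1.556721) = 1.642376
  x_2 = 1.556721 - (-0.000697)/1.642376 = 1.557146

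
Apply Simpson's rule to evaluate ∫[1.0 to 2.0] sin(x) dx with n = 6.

f(x) = sin(x)
a = 1.0, b = 2.0, n = 6
h = (b - a)/n = 0.166667

Simpson's rule: (h/3)[f(x₀) + 4f(x₁) + 2f(x₂) + ... + f(xₙ)]

x_0 = 1.0000, f(x_0) = 0.841471, coefficient = 1
x_1 = 1.1667, f(x_1) = 0.919445, coefficient = 4
x_2 = 1.3333, f(x_2) = 0.971938, coefficient = 2
x_3 = 1.5000, f(x_3) = 0.997495, coefficient = 4
x_4 = 1.6667, f(x_4) = 0.995408, coefficient = 2
x_5 = 1.8333, f(x_5) = 0.965735, coefficient = 4
x_6 = 2.0000, f(x_6) = 0.909297, coefficient = 1

I ≈ (0.166667/3) × 17.216159 = 0.956453
Exact value: 0.956449
Error: 0.000004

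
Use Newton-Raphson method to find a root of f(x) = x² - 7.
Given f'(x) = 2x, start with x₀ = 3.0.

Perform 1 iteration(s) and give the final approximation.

f(x) = x² - 7
f'(x) = 2x
x₀ = 3.0

Newton-Raphson formula: x_{n+1} = x_n - f(x_n)/f'(x_n)

Iteration 1:
  f(3.000000) = 2.000000
  f'(3.000000) = 6.000000
  x_1 = 3.000000 - 2.000000/6.000000 = 2.666667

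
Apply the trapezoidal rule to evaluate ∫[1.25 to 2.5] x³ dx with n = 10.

f(x) = x³
a = 1.25, b = 2.5, n = 10
h = (b - a)/n = 0.125000

Trapezoidal rule: (h/2)[f(x₀) + 2f(x₁) + 2f(x₂) + ... + f(xₙ)]

x_0 = 1.2500, f(x_0) = 1.953125, coefficient = 1
x_1 = 1.3750, f(x_1) = 2.599609, coefficient = 2
x_2 = 1.5000, f(x_2) = 3.375000, coefficient = 2
x_3 = 1.6250, f(x_3) = 4.291016, coefficient = 2
x_4 = 1.7500, f(x_4) = 5.359375, coefficient = 2
x_5 = 1.8750, f(x_5) = 6.591797, coefficient = 2
x_6 = 2.0000, f(x_6) = 8.000000, coefficient = 2
x_7 = 2.1250, f(x_7) = 9.595703, coefficient = 2
x_8 = 2.2500, f(x_8) = 11.390625, coefficient = 2
x_9 = 2.3750, f(x_9) = 13.396484, coefficient = 2
x_10 = 2.5000, f(x_10) = 15.625000, coefficient = 1

I ≈ (0.125000/2) × 146.777344 = 9.173584
Exact value: 9.155273
Error: 0.018311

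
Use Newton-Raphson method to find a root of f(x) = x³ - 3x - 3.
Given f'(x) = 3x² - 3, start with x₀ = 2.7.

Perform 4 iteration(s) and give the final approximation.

f(x) = x³ - 3x - 3
f'(x) = 3x² - 3
x₀ = 2.7

Newton-Raphson formula: x_{n+1} = x_n - f(x_n)/f'(x_n)

Iteration 1:
  f(2.700000) = 8.583000
  f'(2.700000) = 18.870000
  x_1 = 2.700000 - 8.583000/18.870000 = 2.245151
Iteration 2:
  f(2.245151) = 1.581687
  f'(2.245151) = 12.122109
  x_2 = 2.245151 - 1.581687/12.122109 = 2.114672
Iteration 3:
  f(2.114672) = 0.112449
  f'(2.114672) = 10.415507
  x_3 = 2.114672 - 0.112449/10.415507 = 2.103875
Iteration 4:
  f(2.103875) = 0.000738
  f'(2.103875) = 10.278873
  x_4 = 2.103875 - 0.000738/10.278873 = 2.103803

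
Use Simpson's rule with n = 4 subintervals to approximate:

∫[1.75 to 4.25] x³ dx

f(x) = x³
a = 1.75, b = 4.25, n = 4
h = (b - a)/n = 0.625000

Simpson's rule: (h/3)[f(x₀) + 4f(x₁) + 2f(x₂) + ... + f(xₙ)]

x_0 = 1.7500, f(x_0) = 5.359375, coefficient = 1
x_1 = 2.3750, f(x_1) = 13.396484, coefficient = 4
x_2 = 3.0000, f(x_2) = 27.000000, coefficient = 2
x_3 = 3.6250, f(x_3) = 47.634766, coefficient = 4
x_4 = 4.2500, f(x_4) = 76.765625, coefficient = 1

I ≈ (0.625000/3) × 380.250000 = 79.218750
Exact value: 79.218750
Error: 0.000000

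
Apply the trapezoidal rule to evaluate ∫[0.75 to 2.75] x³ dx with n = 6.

f(x) = x³
a = 0.75, b = 2.75, n = 6
h = (b - a)/n = 0.333333

Trapezoidal rule: (h/2)[f(x₀) + 2f(x₁) + 2f(x₂) + ... + f(xₙ)]

x_0 = 0.7500, f(x_0) = 0.421875, coefficient = 1
x_1 = 1.0833, f(x_1) = 1.271412, coefficient = 2
x_2 = 1.4167, f(x_2) = 2.843171, coefficient = 2
x_3 = 1.7500, f(x_3) = 5.359375, coefficient = 2
x_4 = 2.0833, f(x_4) = 9.042245, coefficient = 2
x_5 = 2.4167, f(x_5) = 14.114005, coefficient = 2
x_6 = 2.7500, f(x_6) = 20.796875, coefficient = 1

I ≈ (0.333333/2) × 86.479167 = 14.413194
Exact value: 14.218750
Error: 0.194444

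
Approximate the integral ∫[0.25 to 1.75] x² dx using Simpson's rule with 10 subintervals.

f(x) = x²
a = 0.25, b = 1.75, n = 10
h = (b - a)/n = 0.150000

Simpson's rule: (h/3)[f(x₀) + 4f(x₁) + 2f(x₂) + ... + f(xₙ)]

x_0 = 0.2500, f(x_0) = 0.062500, coefficient = 1
x_1 = 0.4000, f(x_1) = 0.160000, coefficient = 4
x_2 = 0.5500, f(x_2) = 0.302500, coefficient = 2
x_3 = 0.7000, f(x_3) = 0.490000, coefficient = 4
x_4 = 0.8500, f(x_4) = 0.722500, coefficient = 2
x_5 = 1.0000, f(x_5) = 1.000000, coefficient = 4
x_6 = 1.1500, f(x_6) = 1.322500, coefficient = 2
x_7 = 1.3000, f(x_7) = 1.690000, coefficient = 4
x_8 = 1.4500, f(x_8) = 2.102500, coefficient = 2
x_9 = 1.6000, f(x_9) = 2.560000, coefficient = 4
x_10 = 1.7500, f(x_10) = 3.062500, coefficient = 1

I ≈ (0.150000/3) × 35.625000 = 1.781250
Exact value: 1.781250
Error: 0.000000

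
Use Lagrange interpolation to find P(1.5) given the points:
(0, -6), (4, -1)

Lagrange interpolation formula:
P(x) = Σ yᵢ × Lᵢ(x)
where Lᵢ(x) = Π_{j≠i} (x - xⱼ)/(xᵢ - xⱼ)

L_0(1.5) = (1.5 - 4)/(0 - 4) = 0.625000
L_1(1.5) = (1.5 - 0)/(4 - 0) = 0.375000

P(1.5) = (-6)×L_0(1.5) + (-1)×L_1(1.5)
P(1.5) = -4.125000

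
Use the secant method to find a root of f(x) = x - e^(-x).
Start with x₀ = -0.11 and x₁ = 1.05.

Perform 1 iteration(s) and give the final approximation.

f(x) = x - e^(-x)
x₀ = -0.11, x₁ = 1.05

Secant formula: x_{n+1} = x_n - f(x_n)(x_n - x_{n-1})/(f(x_n) - f(x_{n-1}))

Iteration 1:
  f(-0.110000) = -1.226278
  f(1.050000) = 0.700062
  x_2 = 1.050000 - 0.700062×(1.050000 - (-0.110000))/(0.700062 - (-1.226278))
       = 0.628438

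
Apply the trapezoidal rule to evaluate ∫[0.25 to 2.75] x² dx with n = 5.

f(x) = x²
a = 0.25, b = 2.75, n = 5
h = (b - a)/n = 0.500000

Trapezoidal rule: (h/2)[f(x₀) + 2f(x₁) + 2f(x₂) + ... + f(xₙ)]

x_0 = 0.2500, f(x_0) = 0.062500, coefficient = 1
x_1 = 0.7500, f(x_1) = 0.562500, coefficient = 2
x_2 = 1.2500, f(x_2) = 1.562500, coefficient = 2
x_3 = 1.7500, f(x_3) = 3.062500, coefficient = 2
x_4 = 2.2500, f(x_4) = 5.062500, coefficient = 2
x_5 = 2.7500, f(x_5) = 7.562500, coefficient = 1

I ≈ (0.500000/2) × 28.125000 = 7.031250
Exact value: 6.927083
Error: 0.104167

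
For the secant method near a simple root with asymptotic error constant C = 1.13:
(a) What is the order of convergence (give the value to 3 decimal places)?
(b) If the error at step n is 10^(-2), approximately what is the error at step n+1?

(a) Secant method has superlinear convergence with order φ = (1+√5)/2 ≈ 1.618.
    This means |e_{n+1}| ≈ C|e_n|^1.618.

(b) With |e_n| = 10^(-2) and C = 1.13:
    |e_{n+1}| ≈ 1.13 × (10^(-2))^1.618 = 1.13 × 10^(-3.24)

(a) ≈ 1.618 (golden ratio); (b) |e_{n+1}| ≈ 6.562e-04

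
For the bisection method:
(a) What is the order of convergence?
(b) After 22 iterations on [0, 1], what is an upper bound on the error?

(a) Bisection has linear (order 1) convergence; the error is halved each step.

(b) Error bound = (b-a)/2^n = (1 - 0)/2^{22}
    = 1/2^{22}

(a) 1 (linear); (b) error ≤ 2.38e-07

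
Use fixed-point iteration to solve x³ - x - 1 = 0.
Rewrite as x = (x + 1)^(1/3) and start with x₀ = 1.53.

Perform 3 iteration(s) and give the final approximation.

Equation: x³ - x - 1 = 0
Fixed-point form: x = (x + 1)^(1/3)
x₀ = 1.53

x_1 = g(1.530000) = 1.362616
x_2 = g(1.362616) = 1.331878
x_3 = g(1.331878) = 1.326077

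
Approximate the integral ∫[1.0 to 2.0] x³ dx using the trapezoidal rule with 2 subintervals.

f(x) = x³
a = 1.0, b = 2.0, n = 2
h = (b - a)/n = 0.500000

Trapezoidal rule: (h/2)[f(x₀) + 2f(x₁) + 2f(x₂) + ... + f(xₙ)]

x_0 = 1.0000, f(x_0) = 1.000000, coefficient = 1
x_1 = 1.5000, f(x_1) = 3.375000, coefficient = 2
x_2 = 2.0000, f(x_2) = 8.000000, coefficient = 1

I ≈ (0.500000/2) × 15.750000 = 3.937500
Exact value: 3.750000
Error: 0.187500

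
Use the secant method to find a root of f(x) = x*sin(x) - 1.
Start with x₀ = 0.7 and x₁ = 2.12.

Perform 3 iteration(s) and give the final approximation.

f(x) = x*sin(x) - 1
x₀ = 0.7, x₁ = 2.12

Secant formula: x_{n+1} = x_n - f(x_n)(x_n - x_{n-1})/(f(x_n) - f(x_{n-1}))

Iteration 1:
  f(0.700000) = -0.549048
  f(2.120000) = 0.808234
  x_2 = 2.120000 - 0.808234×(2.120000 - 0.700000)/(0.808234 - (-0.549048))
       = 1.274419
Iteration 2:
  f(2.120000) = 0.808234
  f(1.274419) = 0.218855
  x_3 = 1.274419 - 0.218855×(1.274419 - 2.120000)/(0.218855 - 0.808234)
       = 0.960428
Iteration 3:
  f(1.274419) = 0.218855
  f(0.960428) = -0.212990
  x_4 = 0.960428 - (-0.212990)×(0.960428 - 1.274419)/(-0.212990 - 0.218855)
       = 1.115291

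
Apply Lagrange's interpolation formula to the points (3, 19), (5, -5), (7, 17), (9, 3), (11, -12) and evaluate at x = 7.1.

Lagrange interpolation formula:
P(x) = Σ yᵢ × Lᵢ(x)
where Lᵢ(x) = Π_{j≠i} (x - xⱼ)/(xᵢ - xⱼ)

L_0(7.1) = (7.1 - 5)/(3 - 5) × (7.1 - 7)/(3 - 7) × (7.1 - 9)/(3 - 9) × (7.1 - 11)/(3 - 11) = 0.004052
L_1(7.1) = (7.1 - 3)/(5 - 3) × (7.1 - 7)/(5 - 7) × (7.1 - 9)/(5 - 9) × (7.1 - 11)/(5 - 11) = -0.031647
L_2(7.1) = (7.1 - 3)/(7 - 3) × (7.1 - 5)/(7 - 5) × (7.1 - 9)/(7 - 9) × (7.1 - 11)/(7 - 11) = 0.996877
L_3(7.1) = (7.1 - 3)/(9 - 3) × (7.1 - 5)/(9 - 5) × (7.1 - 7)/(9 - 7) × (7.1 - 11)/(9 - 11) = 0.034978
L_4(7.1) = (7.1 - 3)/(11 - 3) × (7.1 - 5)/(11 - 5) × (7.1 - 7)/(11 - 7) × (7.1 - 9)/(11 - 9) = -0.004260

P(7.1) = 19×L_0(7.1) + (-5)×L_1(7.1) + 17×L_2(7.1) + 3×L_3(7.1) + (-12)×L_4(7.1)
P(7.1) = 17.338187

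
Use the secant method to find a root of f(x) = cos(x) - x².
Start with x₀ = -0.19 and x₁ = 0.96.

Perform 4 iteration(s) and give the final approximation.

f(x) = cos(x) - x²
x₀ = -0.19, x₁ = 0.96

Secant formula: x_{n+1} = x_n - f(x_n)(x_n - x_{n-1})/(f(x_n) - f(x_{n-1}))

Iteration 1:
  f(-0.190000) = 0.945904
  f(0.960000) = -0.348080
  x_2 = 0.960000 - (-0.348080)×(0.960000 - (-0.190000))/(-0.348080 - 0.945904)
       = 0.650652
Iteration 2:
  f(0.960000) = -0.348080
  f(0.650652) = 0.372342
  x_3 = 0.650652 - 0.372342×(0.650652 - 0.960000)/(0.372342 - (-0.348080))
       = 0.810535
Iteration 3:
  f(0.650652) = 0.372342
  f(0.810535) = 0.032144
  x_4 = 0.810535 - 0.032144×(0.810535 - 0.650652)/(0.032144 - 0.372342)
       = 0.825642
Iteration 4:
  f(0.810535) = 0.032144
  f(0.825642) = -0.003599
  x_5 = 0.825642 - (-0.003599)×(0.825642 - 0.810535)/(-0.003599 - 0.032144)
       = 0.824121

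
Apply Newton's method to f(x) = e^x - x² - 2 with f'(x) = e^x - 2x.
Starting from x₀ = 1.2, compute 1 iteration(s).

f(x) = e^x - x² - 2
f'(x) = e^x - 2x
x₀ = 1.2

Newton-Raphson formula: x_{n+1} = x_n - f(x_n)/f'(x_n)

Iteration 1:
  f(1.200000) = -0.119883
  f'(1.200000) = 0.920117
  x_1 = 1.200000 - (-0.119883)/0.920117 = 1.330291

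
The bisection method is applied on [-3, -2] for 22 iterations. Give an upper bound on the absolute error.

Bisection error bound: |error| ≤ (b-a)/2^n
|error| ≤ (-2 - (-3))/2^22 = 1/2^22
|error| ≤ 0.0000002384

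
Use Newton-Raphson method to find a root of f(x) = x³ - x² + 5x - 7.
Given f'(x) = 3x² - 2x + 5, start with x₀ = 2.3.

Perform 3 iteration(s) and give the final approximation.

f(x) = x³ - x² + 5x - 7
f'(x) = 3x² - 2x + 5
x₀ = 2.3

Newton-Raphson formula: x_{n+1} = x_n - f(x_n)/f'(x_n)

Iteration 1:
  f(2.300000) = 11.377000
  f'(2.300000) = 16.270000
  x_1 = 2.300000 - 11.377000/16.270000 = 1.600738
Iteration 2:
  f(1.600738) = 2.542994
  f'(1.600738) = 9.485607
  x_2 = 1.600738 - 2.542994/9.485607 = 1.332648
Iteration 3:
  f(1.332648) = 0.254005
  f'(1.332648) = 7.662555
  x_3 = 1.332648 - 0.254005/7.662555 = 1.299499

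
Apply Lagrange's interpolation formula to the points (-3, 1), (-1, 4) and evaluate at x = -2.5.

Lagrange interpolation formula:
P(x) = Σ yᵢ × Lᵢ(x)
where Lᵢ(x) = Π_{j≠i} (x - xⱼ)/(xᵢ - xⱼ)

L_0(-2.5) = (-2.5 - (-1))/(-3 - (-1)) = 0.750000
L_1(-2.5) = (-2.5 - (-3))/(-1 - (-3)) = 0.250000

P(-2.5) = 1×L_0(-2.5) + 4×L_1(-2.5)
P(-2.5) = 1.750000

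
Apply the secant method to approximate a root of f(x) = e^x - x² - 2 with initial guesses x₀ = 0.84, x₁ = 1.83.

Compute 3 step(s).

f(x) = e^x - x² - 2
x₀ = 0.84, x₁ = 1.83

Secant formula: x_{n+1} = x_n - f(x_n)(x_n - x_{n-1})/(f(x_n) - f(x_{n-1}))

Iteration 1:
  f(0.840000) = -0.389233
  f(1.830000) = 0.884987
  x_2 = 1.830000 - 0.884987×(1.830000 - 0.840000)/(0.884987 - (-0.389233))
       = 1.142413
Iteration 2:
  f(1.830000) = 0.884987
  f(1.142413) = -0.170785
  x_3 = 1.142413 - (-0.170785)×(1.142413 - 1.830000)/(-0.170785 - 0.884987)
       = 1.253639
Iteration 3:
  f(1.142413) = -0.170785
  f(1.253639) = -0.068543
  x_4 = 1.253639 - (-0.068543)×(1.253639 - 1.142413)/(-0.068543 - (-0.170785))
       = 1.328205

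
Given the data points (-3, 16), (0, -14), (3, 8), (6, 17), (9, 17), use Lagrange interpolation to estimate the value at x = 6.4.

Lagrange interpolation formula:
P(x) = Σ yᵢ × Lᵢ(x)
where Lᵢ(x) = Π_{j≠i} (x - xⱼ)/(xᵢ - xⱼ)

L_0(6.4) = (6.4 - 0)/(-3 - 0) × (6.4 - 3)/(-3 - 3) × (6.4 - 6)/(-3 - 6) × (6.4 - 9)/(-3 - 9) = -0.011641
L_1(6.4) = (6.4 - (-3))/(0 - (-3)) × (6.4 - 3)/(0 - 3) × (6.4 - 6)/(0 - 6) × (6.4 - 9)/(0 - 9) = 0.068392
L_2(6.4) = (6.4 - (-3))/(3 - (-3)) × (6.4 - 0)/(3 - 0) × (6.4 - 6)/(3 - 6) × (6.4 - 9)/(3 - 9) = -0.193106
L_3(6.4) = (6.4 - (-3))/(6 - (-3)) × (6.4 - 0)/(6 - 0) × (6.4 - 3)/(6 - 3) × (6.4 - 9)/(6 - 9) = 1.094268
L_4(6.4) = (6.4 - (-3))/(9 - (-3)) × (6.4 - 0)/(9 - 0) × (6.4 - 3)/(9 - 3) × (6.4 - 6)/(9 - 6) = 0.042087

P(6.4) = 16×L_0(6.4) + (-14)×L_1(6.4) + 8×L_2(6.4) + 17×L_3(6.4) + 17×L_4(6.4)
P(6.4) = 16.629452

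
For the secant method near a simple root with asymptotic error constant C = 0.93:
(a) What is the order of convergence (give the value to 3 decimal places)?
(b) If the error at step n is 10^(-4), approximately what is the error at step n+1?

(a) Secant method has superlinear convergence with order φ = (1+√5)/2 ≈ 1.618.
    This means |e_{n+1}| ≈ C|e_n|^1.618.

(b) With |e_n| = 10^(-4) and C = 0.93:
    |e_{n+1}| ≈ 0.93 × (10^(-4))^1.618 = 0.93 × 10^(-6.47)

(a) ≈ 1.618 (golden ratio); (b) |e_{n+1}| ≈ 3.136e-07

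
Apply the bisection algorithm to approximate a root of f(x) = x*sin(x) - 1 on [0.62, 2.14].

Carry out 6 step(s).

f(x) = x*sin(x) - 1
Initial interval: [0.62, 2.14]

Iteration 1:
  c_1 = (0.620000 + 2.140000)/2 = 1.380000
  f(c_1) = f(1.380000) = 0.354958
  f(a) × f(c) < 0, new interval: [0.620000, 1.380000]
Iteration 2:
  c_2 = (0.620000 + 1.380000)/2 = 1.000000
  f(c_2) = f(1.000000) = -0.158529
  f(a) × f(c) ≥ 0, new interval: [1.000000, 1.380000]
Iteration 3:
  c_3 = (1.000000 + 1.380000)/2 = 1.190000
  f(c_3) = f(1.190000) = 0.104759
  f(a) × f(c) < 0, new interval: [1.000000, 1.190000]
Iteration 4:
  c_4 = (1.000000 + 1.190000)/2 = 1.095000
  f(c_4) = f(1.095000) = -0.026624
  f(a) × f(c) ≥ 0, new interval: [1.095000, 1.190000]
Iteration 5:
  c_5 = (1.095000 + 1.190000)/2 = 1.142500
  f(c_5) = f(1.142500) = 0.039303
  f(a) × f(c) < 0, new interval: [1.095000, 1.142500]
Iteration 6:
  c_6 = (1.095000 + 1.142500)/2 = 1.118750
  f(c_6) = f(1.118750) = 0.006377
  f(a) × f(c) < 0, new interval: [1.095000, 1.118750]

After 6 iteration(s), the approximation is c_6 = 1.118750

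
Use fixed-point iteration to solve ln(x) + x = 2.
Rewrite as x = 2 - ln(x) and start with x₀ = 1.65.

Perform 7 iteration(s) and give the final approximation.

Equation: ln(x) + x = 2
Fixed-point form: x = 2 - ln(x)
x₀ = 1.65

x_1 = g(1.650000) = 1.499225
x_2 = g(1.499225) = 1.595052
x_3 = g(1.595052) = 1.533094
x_4 = g(1.533094) = 1.572712
x_5 = g(1.572712) = 1.547198
x_6 = g(1.547198) = 1.563554
x_7 = g(1.563554) = 1.553038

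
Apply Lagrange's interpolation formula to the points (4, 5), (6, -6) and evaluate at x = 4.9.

Lagrange interpolation formula:
P(x) = Σ yᵢ × Lᵢ(x)
where Lᵢ(x) = Π_{j≠i} (x - xⱼ)/(xᵢ - xⱼ)

L_0(4.9) = (4.9 - 6)/(4 - 6) = 0.550000
L_1(4.9) = (4.9 - 4)/(6 - 4) = 0.450000

P(4.9) = 5×L_0(4.9) + (-6)×L_1(4.9)
P(4.9) = 0.050000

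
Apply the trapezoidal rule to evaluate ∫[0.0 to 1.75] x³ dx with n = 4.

f(x) = x³
a = 0.0, b = 1.75, n = 4
h = (b - a)/n = 0.437500

Trapezoidal rule: (h/2)[f(x₀) + 2f(x₁) + 2f(x₂) + ... + f(xₙ)]

x_0 = 0.0000, f(x_0) = 0.000000, coefficient = 1
x_1 = 0.4375, f(x_1) = 0.083740, coefficient = 2
x_2 = 0.8750, f(x_2) = 0.669922, coefficient = 2
x_3 = 1.3125, f(x_3) = 2.260986, coefficient = 2
x_4 = 1.7500, f(x_4) = 5.359375, coefficient = 1

I ≈ (0.437500/2) × 11.388672 = 2.491272
Exact value: 2.344727
Error: 0.146545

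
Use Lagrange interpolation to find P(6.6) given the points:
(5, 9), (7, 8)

Lagrange interpolation formula:
P(x) = Σ yᵢ × Lᵢ(x)
where Lᵢ(x) = Π_{j≠i} (x - xⱼ)/(xᵢ - xⱼ)

L_0(6.6) = (6.6 - 7)/(5 - 7) = 0.200000
L_1(6.6) = (6.6 - 5)/(7 - 5) = 0.800000

P(6.6) = 9×L_0(6.6) + 8×L_1(6.6)
P(6.6) = 8.200000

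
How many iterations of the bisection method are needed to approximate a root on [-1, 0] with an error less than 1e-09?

We need (b-a)/2^n ≤ 1e-09
(0 - (-1))/2^n ≤ 1e-09
1/2^n ≤ 1e-09
2^n ≥ 1000000000
n ≥ log₂(1000000000) = 29.90
n ≥ 30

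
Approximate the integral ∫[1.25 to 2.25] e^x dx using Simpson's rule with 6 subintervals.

f(x) = e^x
a = 1.25, b = 2.25, n = 6
h = (b - a)/n = 0.166667

Simpson's rule: (h/3)[f(x₀) + 4f(x₁) + 2f(x₂) + ... + f(xₙ)]

x_0 = 1.2500, f(x_0) = 3.490343, coefficient = 1
x_1 = 1.4167, f(x_1) = 4.123353, coefficient = 4
x_2 = 1.5833, f(x_2) = 4.871166, coefficient = 2
x_3 = 1.7500, f(x_3) = 5.754603, coefficient = 4
x_4 = 1.9167, f(x_4) = 6.798260, coefficient = 2
x_5 = 2.0833, f(x_5) = 8.031195, coefficient = 4
x_6 = 2.2500, f(x_6) = 9.487736, coefficient = 1

I ≈ (0.166667/3) × 107.953533 = 5.997419
Exact value: 5.997393
Error: 0.000026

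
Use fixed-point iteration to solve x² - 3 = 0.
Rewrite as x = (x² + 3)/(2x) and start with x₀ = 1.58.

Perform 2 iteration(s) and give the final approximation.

Equation: x² - 3 = 0
Fixed-point form: x = (x² + 3)/(2x)
x₀ = 1.58

x_1 = g(1.580000) = 1.739367
x_2 = g(1.739367) = 1.732066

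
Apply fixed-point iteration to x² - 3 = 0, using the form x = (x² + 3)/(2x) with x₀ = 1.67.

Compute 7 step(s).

Equation: x² - 3 = 0
Fixed-point form: x = (x² + 3)/(2x)
x₀ = 1.67

x_1 = g(1.670000) = 1.733204
x_2 = g(1.733204) = 1.732051
x_3 = g(1.732051) = 1.732051
x_4 = g(1.732051) = 1.732051
x_5 = g(1.732051) = 1.732051
x_6 = g(1.732051) = 1.732051
x_7 = g(1.732051) = 1.732051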